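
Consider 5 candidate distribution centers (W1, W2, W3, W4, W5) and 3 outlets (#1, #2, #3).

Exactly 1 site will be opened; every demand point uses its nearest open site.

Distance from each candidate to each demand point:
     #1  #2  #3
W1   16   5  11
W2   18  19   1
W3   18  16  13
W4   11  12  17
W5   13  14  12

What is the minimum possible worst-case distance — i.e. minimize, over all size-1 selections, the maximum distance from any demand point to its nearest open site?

14

Open {W5}.
  Farthest demand point is #2 at distance 14 (to W5); all others are ≤ 14.
With {W1} the worst case is 16.
With {W4} the worst case is 17.
No size-1 selection achieves below 14.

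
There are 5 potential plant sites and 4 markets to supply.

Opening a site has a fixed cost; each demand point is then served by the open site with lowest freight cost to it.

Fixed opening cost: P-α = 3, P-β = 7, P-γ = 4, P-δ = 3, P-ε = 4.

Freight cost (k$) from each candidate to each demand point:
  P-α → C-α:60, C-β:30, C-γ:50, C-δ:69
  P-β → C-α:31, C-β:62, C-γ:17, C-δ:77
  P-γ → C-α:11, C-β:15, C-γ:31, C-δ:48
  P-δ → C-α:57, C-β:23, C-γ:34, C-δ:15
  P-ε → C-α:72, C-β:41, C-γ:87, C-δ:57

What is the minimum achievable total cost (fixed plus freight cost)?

Open {P-β, P-γ, P-δ}: assign each demand point to its cheapest open site.
  C-α→P-γ 11, C-β→P-γ 15, C-γ→P-β 17, C-δ→P-δ 15
  freight cost 58, fixed 14 → total 72.
Compare {P-α, P-β, P-γ, P-δ}: freight cost 58 + fixed 17 = 75.
Compare {P-β, P-γ, P-δ, P-ε}: freight cost 58 + fixed 18 = 76.
Compare {P-γ, P-δ}: freight cost 72 + fixed 7 = 79.
All other subsets cost ≥ 75. Minimum total cost: 72.

72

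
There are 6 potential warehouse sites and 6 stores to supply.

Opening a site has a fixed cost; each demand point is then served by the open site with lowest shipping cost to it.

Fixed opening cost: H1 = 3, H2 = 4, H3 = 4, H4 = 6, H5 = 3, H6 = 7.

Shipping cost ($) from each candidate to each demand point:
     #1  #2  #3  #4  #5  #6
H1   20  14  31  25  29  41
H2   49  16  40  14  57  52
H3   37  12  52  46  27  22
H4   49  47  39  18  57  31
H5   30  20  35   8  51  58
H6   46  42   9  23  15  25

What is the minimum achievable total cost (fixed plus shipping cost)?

Open {H1, H3, H5, H6}: assign each demand point to its cheapest open site.
  #1→H1 20, #2→H3 12, #3→H6 9, #4→H5 8, #5→H6 15, #6→H3 22
  shipping cost 86, fixed 17 → total 103.
Compare {H1, H5, H6}: shipping cost 91 + fixed 13 = 104.
Compare {H1, H2, H3, H5, H6}: shipping cost 86 + fixed 21 = 107.
Compare {H1, H2, H5, H6}: shipping cost 91 + fixed 17 = 108.
All other subsets cost ≥ 104. Minimum total cost: 103.

103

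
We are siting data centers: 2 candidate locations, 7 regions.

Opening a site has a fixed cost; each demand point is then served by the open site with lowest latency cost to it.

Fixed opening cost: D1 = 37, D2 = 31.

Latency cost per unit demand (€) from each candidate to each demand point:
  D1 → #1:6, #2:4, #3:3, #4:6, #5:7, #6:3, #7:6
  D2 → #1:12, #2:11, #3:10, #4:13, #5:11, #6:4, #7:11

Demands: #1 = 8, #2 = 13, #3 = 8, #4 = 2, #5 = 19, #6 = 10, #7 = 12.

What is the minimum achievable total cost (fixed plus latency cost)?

408

Open {D1}: assign each demand point to its cheapest open site.
  #1→D1 8×6=48, #2→D1 13×4=52, #3→D1 8×3=24, #4→D1 2×6=12, #5→D1 19×7=133, #6→D1 10×3=30, #7→D1 12×6=72
  latency cost 371, fixed 37 → total 408.
Compare {D1, D2}: latency cost 371 + fixed 68 = 439.
Compare {D2}: latency cost 726 + fixed 31 = 757.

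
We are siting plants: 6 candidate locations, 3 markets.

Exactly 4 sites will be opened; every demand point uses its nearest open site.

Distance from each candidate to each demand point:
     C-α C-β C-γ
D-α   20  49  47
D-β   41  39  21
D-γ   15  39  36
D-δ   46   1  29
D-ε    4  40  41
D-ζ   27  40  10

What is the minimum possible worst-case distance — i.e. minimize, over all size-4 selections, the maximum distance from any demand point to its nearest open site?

10

Open {D-α, D-δ, D-ε, D-ζ}.
  Farthest demand point is C-γ at distance 10 (to D-ζ); all others are ≤ 10.
With {D-β, D-δ, D-ε, D-ζ} the worst case is 10.
With {D-γ, D-δ, D-ε, D-ζ} the worst case is 10.
No size-4 selection achieves below 10.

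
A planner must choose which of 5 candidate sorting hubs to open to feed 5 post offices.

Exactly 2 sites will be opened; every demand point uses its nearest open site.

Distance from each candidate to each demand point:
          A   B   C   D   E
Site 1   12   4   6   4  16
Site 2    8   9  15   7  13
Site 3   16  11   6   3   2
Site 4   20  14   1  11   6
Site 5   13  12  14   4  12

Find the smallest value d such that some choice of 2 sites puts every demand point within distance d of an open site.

9

Open {Site 2, Site 3}.
  Farthest demand point is B at distance 9 (to Site 2); all others are ≤ 9.
With {Site 2, Site 4} the worst case is 9.
With {Site 1, Site 3} the worst case is 12.
No size-2 selection achieves below 9.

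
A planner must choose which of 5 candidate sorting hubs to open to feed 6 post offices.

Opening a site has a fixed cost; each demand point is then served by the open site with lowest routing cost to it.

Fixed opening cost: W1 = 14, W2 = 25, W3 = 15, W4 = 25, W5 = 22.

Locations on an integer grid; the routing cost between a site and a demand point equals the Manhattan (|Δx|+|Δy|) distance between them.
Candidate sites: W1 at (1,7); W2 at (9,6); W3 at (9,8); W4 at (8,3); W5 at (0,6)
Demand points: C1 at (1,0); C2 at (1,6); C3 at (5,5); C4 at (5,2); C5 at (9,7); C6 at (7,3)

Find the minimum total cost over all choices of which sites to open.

55

Open {W1}: assign each demand point to its cheapest open site.
  C1→W1 7, C2→W1 1, C3→W1 6, C4→W1 9, C5→W1 8, C6→W1 10
  routing cost 41, fixed 14 → total 55.
Compare {W4}: routing cost 35 + fixed 25 = 60.
Compare {W1, W3}: routing cost 31 + fixed 29 = 60.
Compare {W1, W4}: routing cost 23 + fixed 39 = 62.
All other subsets cost ≥ 60. Minimum total cost: 55.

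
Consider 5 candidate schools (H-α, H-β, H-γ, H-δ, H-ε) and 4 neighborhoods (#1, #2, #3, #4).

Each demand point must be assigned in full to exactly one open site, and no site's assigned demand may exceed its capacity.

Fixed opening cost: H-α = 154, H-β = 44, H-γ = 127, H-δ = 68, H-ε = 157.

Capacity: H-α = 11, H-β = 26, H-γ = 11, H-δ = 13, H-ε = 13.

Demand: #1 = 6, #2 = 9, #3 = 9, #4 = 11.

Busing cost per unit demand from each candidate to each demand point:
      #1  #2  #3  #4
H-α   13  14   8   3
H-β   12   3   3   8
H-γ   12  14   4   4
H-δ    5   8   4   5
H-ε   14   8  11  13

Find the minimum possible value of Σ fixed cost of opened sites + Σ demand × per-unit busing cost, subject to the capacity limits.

Open {H-β, H-δ}; cheapest assignment that respects the capacities:
  H-β (cap 26, load 24): #1, #2, #3 — cost 6×12 + 9×3 + 9×3 = 126
  H-δ (cap 13, load 11): #4 — cost 11×5 = 55
  Shipping 181, fixed 112 → total 293.
  Any other capacity-feasible assignment to {H-β, H-δ} ships for at least 181.
Compare {H-β, H-γ}: its best feasible assignment gives total 341.
Compare {H-α, H-β}: its best feasible assignment gives total 357.
Every other set of open sites that can feasibly serve all demand totals ≥ 341 even under its best assignment. Minimum: 293.

293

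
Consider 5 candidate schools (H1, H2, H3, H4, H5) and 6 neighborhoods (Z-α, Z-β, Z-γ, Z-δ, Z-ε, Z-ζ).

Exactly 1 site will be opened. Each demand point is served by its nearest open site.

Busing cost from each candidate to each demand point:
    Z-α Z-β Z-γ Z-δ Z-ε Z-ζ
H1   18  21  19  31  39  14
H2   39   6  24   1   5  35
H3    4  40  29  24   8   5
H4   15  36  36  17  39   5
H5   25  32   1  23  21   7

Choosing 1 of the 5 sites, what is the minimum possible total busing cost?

Open {H5}.
  Z-α→H5 25, Z-β→H5 32, Z-γ→H5 1, Z-δ→H5 23, Z-ε→H5 21, Z-ζ→H5 7  ⇒ total 109.
Compare {H2}: total 110.
Compare {H3}: total 110.
No size-1 selection does better; minimum is 109.

109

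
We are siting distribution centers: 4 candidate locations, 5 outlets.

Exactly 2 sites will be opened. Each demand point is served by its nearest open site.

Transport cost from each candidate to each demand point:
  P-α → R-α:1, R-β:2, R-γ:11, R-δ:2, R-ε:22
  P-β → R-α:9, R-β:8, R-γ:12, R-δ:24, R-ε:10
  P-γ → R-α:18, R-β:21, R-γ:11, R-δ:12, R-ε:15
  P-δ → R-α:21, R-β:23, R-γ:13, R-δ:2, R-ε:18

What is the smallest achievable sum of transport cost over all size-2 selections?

Open {P-α, P-β}.
  R-α→P-α 1, R-β→P-α 2, R-γ→P-α 11, R-δ→P-α 2, R-ε→P-β 10  ⇒ total 26.
Compare {P-α, P-γ}: total 31.
Compare {P-α, P-δ}: total 34.
No size-2 selection does better; minimum is 26.

26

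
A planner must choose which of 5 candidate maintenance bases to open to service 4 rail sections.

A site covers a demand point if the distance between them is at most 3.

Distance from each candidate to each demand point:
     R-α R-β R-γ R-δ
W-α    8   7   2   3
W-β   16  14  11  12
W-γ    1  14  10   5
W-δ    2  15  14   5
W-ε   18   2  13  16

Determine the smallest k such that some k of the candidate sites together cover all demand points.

Coverage sets (demand points within 3 of each site):
  W-α: {R-γ, R-δ}
  W-β: {}
  W-γ: {R-α}
  W-δ: {R-α}
  W-ε: {R-β}
No 2 sites suffice: every size-2 union leaves at least one demand point uncovered.
But {W-α, W-γ, W-ε} covers everything, so the minimum is 3.

3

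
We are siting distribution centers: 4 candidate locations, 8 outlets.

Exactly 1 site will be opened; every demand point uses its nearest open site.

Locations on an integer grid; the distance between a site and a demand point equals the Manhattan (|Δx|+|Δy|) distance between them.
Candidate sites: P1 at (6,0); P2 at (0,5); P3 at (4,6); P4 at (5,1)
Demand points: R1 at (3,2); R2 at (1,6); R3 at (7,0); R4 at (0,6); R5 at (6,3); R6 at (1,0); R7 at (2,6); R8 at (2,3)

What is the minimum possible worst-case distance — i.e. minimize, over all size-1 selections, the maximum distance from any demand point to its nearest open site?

9

Open {P3}.
  Farthest demand point is R3 at distance 9 (to P3); all others are ≤ 9.
With {P4} the worst case is 10.
With {P1} the worst case is 12.
No size-1 selection achieves below 9.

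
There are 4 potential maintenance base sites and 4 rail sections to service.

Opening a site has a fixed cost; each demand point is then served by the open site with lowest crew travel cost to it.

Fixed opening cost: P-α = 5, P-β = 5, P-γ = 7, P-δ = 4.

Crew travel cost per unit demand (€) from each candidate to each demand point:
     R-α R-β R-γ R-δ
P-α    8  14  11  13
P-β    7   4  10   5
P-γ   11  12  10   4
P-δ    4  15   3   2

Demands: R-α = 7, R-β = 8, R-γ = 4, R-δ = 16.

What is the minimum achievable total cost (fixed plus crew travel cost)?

Open {P-β, P-δ}: assign each demand point to its cheapest open site.
  R-α→P-δ 7×4=28, R-β→P-β 8×4=32, R-γ→P-δ 4×3=12, R-δ→P-δ 16×2=32
  crew travel cost 104, fixed 9 → total 113.
Compare {P-α, P-β, P-δ}: crew travel cost 104 + fixed 14 = 118.
Compare {P-β, P-γ, P-δ}: crew travel cost 104 + fixed 16 = 120.
Compare {P-α, P-β, P-γ, P-δ}: crew travel cost 104 + fixed 21 = 125.
All other subsets cost ≥ 118. Minimum total cost: 113.

113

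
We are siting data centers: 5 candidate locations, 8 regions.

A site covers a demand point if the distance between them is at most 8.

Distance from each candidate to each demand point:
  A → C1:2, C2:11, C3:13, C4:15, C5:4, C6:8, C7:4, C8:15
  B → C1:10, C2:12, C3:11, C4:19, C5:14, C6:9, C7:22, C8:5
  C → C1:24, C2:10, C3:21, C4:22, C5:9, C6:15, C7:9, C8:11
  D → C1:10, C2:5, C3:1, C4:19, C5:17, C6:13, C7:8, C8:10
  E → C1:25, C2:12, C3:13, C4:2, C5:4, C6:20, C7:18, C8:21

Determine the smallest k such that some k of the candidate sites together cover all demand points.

Coverage sets (demand points within 8 of each site):
  A: {C1, C5, C6, C7}
  B: {C8}
  C: {}
  D: {C2, C3, C7}
  E: {C4, C5}
No 3 sites suffice: every size-3 union leaves at least one demand point uncovered.
But {A, B, D, E} covers everything, so the minimum is 4.

4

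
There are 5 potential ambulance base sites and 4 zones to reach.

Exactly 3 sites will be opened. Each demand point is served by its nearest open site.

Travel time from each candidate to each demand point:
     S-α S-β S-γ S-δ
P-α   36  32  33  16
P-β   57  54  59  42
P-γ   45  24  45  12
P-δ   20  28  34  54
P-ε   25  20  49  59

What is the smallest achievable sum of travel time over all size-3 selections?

86

Open {P-γ, P-δ, P-ε}.
  S-α→P-δ 20, S-β→P-ε 20, S-γ→P-δ 34, S-δ→P-γ 12  ⇒ total 86.
Compare {P-α, P-γ, P-δ}: total 89.
Compare {P-α, P-δ, P-ε}: total 89.
No size-3 selection does better; minimum is 86.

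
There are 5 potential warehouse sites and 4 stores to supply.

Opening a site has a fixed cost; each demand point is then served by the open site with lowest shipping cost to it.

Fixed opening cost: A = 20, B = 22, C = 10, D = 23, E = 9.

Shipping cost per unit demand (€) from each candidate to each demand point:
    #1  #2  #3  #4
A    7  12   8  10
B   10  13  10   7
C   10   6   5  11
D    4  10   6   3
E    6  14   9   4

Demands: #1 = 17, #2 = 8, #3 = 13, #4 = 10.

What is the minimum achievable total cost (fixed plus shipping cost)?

Open {C, D}: assign each demand point to its cheapest open site.
  #1→D 17×4=68, #2→C 8×6=48, #3→C 13×5=65, #4→D 10×3=30
  shipping cost 211, fixed 33 → total 244.
Compare {C, D, E}: shipping cost 211 + fixed 42 = 253.
Compare {A, C, D}: shipping cost 211 + fixed 53 = 264.
Compare {B, C, D}: shipping cost 211 + fixed 55 = 266.
All other subsets cost ≥ 253. Minimum total cost: 244.

244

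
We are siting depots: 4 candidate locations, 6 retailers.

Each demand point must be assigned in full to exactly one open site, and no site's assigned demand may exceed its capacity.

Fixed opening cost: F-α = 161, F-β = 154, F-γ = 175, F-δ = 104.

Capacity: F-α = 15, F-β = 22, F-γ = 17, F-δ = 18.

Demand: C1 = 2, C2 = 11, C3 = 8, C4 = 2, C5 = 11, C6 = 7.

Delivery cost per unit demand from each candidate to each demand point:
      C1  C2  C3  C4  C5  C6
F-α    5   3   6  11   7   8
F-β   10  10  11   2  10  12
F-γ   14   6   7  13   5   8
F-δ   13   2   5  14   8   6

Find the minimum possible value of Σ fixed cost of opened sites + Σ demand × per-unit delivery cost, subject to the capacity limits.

639

Open {F-α, F-γ, F-δ}; cheapest assignment that respects the capacities:
  F-α (cap 15, load 12): C1, C3, C4 — cost 2×5 + 8×6 + 2×11 = 80
  F-γ (cap 17, load 11): C5 — cost 11×5 = 55
  F-δ (cap 18, load 18): C2, C6 — cost 11×2 + 7×6 = 64
  Shipping 199, fixed 440 → total 639.
  Any other capacity-feasible assignment to {F-α, F-γ, F-δ} ships for at least 199.
Compare {F-α, F-β, F-δ}: its best feasible assignment gives total 655.
Compare {F-β, F-γ, F-δ}: its best feasible assignment gives total 664.
Every other set of open sites that can feasibly serve all demand totals ≥ 655 even under its best assignment. Minimum: 639.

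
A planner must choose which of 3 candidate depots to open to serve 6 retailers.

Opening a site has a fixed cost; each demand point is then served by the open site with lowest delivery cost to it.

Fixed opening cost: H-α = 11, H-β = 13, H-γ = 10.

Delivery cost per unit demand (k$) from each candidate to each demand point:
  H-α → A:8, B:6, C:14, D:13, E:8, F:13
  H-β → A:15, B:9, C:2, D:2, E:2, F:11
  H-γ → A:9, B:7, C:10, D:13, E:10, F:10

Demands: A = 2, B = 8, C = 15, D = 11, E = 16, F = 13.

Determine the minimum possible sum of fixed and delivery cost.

Open {H-β, H-γ}: assign each demand point to its cheapest open site.
  A→H-γ 2×9=18, B→H-γ 8×7=56, C→H-β 15×2=30, D→H-β 11×2=22, E→H-β 16×2=32, F→H-γ 13×10=130
  delivery cost 288, fixed 23 → total 311.
Compare {H-α, H-β, H-γ}: delivery cost 278 + fixed 34 = 312.
Compare {H-α, H-β}: delivery cost 291 + fixed 24 = 315.
Compare {H-β}: delivery cost 329 + fixed 13 = 342.
All other subsets cost ≥ 312. Minimum total cost: 311.

311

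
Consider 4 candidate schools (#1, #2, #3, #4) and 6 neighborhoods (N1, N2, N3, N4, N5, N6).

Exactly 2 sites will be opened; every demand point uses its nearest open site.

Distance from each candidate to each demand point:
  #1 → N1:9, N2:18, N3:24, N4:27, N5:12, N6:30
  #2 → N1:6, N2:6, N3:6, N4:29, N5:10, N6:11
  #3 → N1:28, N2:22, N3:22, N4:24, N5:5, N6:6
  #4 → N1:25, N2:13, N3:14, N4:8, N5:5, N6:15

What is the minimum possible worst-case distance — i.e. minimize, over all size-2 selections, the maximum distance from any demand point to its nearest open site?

11

Open {#2, #4}.
  Farthest demand point is N6 at distance 11 (to #2); all others are ≤ 11.
With {#1, #4} the worst case is 15.
With {#1, #3} the worst case is 24.
No size-2 selection achieves below 11.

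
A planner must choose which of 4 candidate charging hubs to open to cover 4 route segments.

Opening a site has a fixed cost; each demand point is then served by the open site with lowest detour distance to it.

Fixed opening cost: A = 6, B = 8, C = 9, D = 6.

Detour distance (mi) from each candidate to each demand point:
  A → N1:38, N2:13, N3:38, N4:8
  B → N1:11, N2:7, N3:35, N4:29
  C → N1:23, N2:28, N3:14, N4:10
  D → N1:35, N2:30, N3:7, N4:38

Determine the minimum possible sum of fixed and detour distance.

Open {A, B, D}: assign each demand point to its cheapest open site.
  N1→B 11, N2→B 7, N3→D 7, N4→A 8
  detour distance 33, fixed 20 → total 53.
Compare {B, C, D}: detour distance 35 + fixed 23 = 58.
Compare {B, C}: detour distance 42 + fixed 17 = 59.
Compare {A, B, C, D}: detour distance 33 + fixed 29 = 62.
All other subsets cost ≥ 58. Minimum total cost: 53.

53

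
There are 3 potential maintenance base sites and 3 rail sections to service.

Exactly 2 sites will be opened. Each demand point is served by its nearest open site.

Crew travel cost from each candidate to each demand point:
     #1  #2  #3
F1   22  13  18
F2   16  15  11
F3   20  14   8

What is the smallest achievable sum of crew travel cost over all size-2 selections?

38

Open {F2, F3}.
  #1→F2 16, #2→F3 14, #3→F3 8  ⇒ total 38.
Compare {F1, F2}: total 40.
Compare {F1, F3}: total 41.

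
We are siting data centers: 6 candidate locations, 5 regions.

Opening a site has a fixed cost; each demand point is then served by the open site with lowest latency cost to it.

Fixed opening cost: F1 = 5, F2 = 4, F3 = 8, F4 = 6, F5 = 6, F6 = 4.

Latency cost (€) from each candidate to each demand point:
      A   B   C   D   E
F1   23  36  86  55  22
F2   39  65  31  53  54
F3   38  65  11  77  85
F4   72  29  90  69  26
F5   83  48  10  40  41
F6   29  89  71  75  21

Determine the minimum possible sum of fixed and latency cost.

Open {F1, F4, F5}: assign each demand point to its cheapest open site.
  A→F1 23, B→F4 29, C→F5 10, D→F5 40, E→F1 22
  latency cost 124, fixed 17 → total 141.
Compare {F1, F5}: latency cost 131 + fixed 11 = 142.
Compare {F1, F4, F5, F6}: latency cost 123 + fixed 21 = 144.
Compare {F1, F5, F6}: latency cost 130 + fixed 15 = 145.
All other subsets cost ≥ 142. Minimum total cost: 141.

141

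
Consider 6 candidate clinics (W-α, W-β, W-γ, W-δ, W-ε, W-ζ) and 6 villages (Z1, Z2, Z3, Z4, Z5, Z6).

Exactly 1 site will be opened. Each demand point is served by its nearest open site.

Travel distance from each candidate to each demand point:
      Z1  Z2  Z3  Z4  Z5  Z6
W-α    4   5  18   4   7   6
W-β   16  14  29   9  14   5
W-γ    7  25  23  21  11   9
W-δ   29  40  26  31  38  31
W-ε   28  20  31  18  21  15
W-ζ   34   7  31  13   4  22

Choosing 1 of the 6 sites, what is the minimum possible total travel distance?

44

Open {W-α}.
  Z1→W-α 4, Z2→W-α 5, Z3→W-α 18, Z4→W-α 4, Z5→W-α 7, Z6→W-α 6  ⇒ total 44.
Compare {W-β}: total 87.
Compare {W-γ}: total 96.
No size-1 selection does better; minimum is 44.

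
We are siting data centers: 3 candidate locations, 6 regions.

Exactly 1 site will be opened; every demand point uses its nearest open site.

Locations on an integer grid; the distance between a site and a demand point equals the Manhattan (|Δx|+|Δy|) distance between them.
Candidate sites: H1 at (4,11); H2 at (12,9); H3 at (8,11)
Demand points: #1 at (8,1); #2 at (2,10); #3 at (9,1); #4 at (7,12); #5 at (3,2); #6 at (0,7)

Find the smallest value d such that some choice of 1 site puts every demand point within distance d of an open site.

Open {H3}.
  Farthest demand point is #5 at distance 14 (to H3); all others are ≤ 14.
With {H1} the worst case is 15.
With {H2} the worst case is 16.
No size-1 selection achieves below 14.

14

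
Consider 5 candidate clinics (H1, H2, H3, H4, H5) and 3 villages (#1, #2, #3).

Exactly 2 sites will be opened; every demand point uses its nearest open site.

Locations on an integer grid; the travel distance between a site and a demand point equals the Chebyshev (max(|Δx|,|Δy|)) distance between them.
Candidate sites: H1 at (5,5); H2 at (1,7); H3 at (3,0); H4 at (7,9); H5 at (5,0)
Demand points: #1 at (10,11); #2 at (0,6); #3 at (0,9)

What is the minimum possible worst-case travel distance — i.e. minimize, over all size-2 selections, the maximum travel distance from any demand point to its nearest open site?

3

Open {H2, H4}.
  Farthest demand point is #1 at travel distance 3 (to H4); all others are ≤ 3.
With {H1, H4} the worst case is 5.
With {H1, H2} the worst case is 6.
No size-2 selection achieves below 3.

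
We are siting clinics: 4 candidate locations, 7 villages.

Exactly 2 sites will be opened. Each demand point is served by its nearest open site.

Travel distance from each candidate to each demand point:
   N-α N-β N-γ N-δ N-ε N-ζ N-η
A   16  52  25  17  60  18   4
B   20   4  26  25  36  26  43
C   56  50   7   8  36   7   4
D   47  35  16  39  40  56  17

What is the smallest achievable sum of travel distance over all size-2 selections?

Open {B, C}.
  N-α→B 20, N-β→B 4, N-γ→C 7, N-δ→C 8, N-ε→B 36, N-ζ→C 7, N-η→C 4  ⇒ total 86.
Compare {A, B}: total 120.
Compare {A, C}: total 128.
No size-2 selection does better; minimum is 86.

86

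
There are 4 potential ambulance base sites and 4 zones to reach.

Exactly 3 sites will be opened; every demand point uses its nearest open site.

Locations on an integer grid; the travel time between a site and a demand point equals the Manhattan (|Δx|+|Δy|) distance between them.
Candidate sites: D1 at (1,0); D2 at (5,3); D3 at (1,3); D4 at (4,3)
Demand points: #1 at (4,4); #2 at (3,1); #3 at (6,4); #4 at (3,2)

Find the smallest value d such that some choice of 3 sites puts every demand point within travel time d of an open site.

Open {D1, D2, D3}.
  Farthest demand point is #2 at travel time 3 (to D1); all others are ≤ 3.
With {D1, D2, D4} the worst case is 3.
With {D1, D3, D4} the worst case is 3.
No size-3 selection achieves below 3.

3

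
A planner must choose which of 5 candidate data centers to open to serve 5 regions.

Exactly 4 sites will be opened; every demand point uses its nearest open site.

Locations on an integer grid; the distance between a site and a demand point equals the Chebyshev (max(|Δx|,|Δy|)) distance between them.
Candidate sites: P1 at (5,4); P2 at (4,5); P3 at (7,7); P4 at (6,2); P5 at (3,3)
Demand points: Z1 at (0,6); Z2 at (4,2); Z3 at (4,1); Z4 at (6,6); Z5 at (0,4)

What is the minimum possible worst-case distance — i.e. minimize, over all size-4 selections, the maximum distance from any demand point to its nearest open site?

Open {P1, P2, P3, P5}.
  Farthest demand point is Z1 at distance 3 (to P5); all others are ≤ 3.
With {P1, P2, P4, P5} the worst case is 3.
With {P1, P3, P4, P5} the worst case is 3.
No size-4 selection achieves below 3.

3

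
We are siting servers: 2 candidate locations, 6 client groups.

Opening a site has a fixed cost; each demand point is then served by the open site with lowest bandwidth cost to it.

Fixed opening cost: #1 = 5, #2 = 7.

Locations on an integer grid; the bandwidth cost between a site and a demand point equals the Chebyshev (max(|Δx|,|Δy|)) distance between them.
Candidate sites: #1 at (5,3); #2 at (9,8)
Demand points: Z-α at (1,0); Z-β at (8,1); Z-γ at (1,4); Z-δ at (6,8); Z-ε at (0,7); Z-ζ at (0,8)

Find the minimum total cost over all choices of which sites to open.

31

Open {#1}: assign each demand point to its cheapest open site.
  Z-α→#1 4, Z-β→#1 3, Z-γ→#1 4, Z-δ→#1 5, Z-ε→#1 5, Z-ζ→#1 5
  bandwidth cost 26, fixed 5 → total 31.
Compare {#1, #2}: bandwidth cost 24 + fixed 12 = 36.
Compare {#2}: bandwidth cost 44 + fixed 7 = 51.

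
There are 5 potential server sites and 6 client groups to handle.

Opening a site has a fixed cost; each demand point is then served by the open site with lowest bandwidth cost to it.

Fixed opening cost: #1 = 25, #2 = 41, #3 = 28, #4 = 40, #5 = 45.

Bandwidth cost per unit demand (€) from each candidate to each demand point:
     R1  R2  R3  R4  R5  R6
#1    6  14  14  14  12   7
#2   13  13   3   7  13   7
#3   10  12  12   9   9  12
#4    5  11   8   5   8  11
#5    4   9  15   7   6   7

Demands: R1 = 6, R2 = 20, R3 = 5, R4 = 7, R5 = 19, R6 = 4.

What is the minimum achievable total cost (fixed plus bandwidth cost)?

496

Open {#2, #5}: assign each demand point to its cheapest open site.
  R1→#5 6×4=24, R2→#5 20×9=180, R3→#2 5×3=15, R4→#2 7×7=49, R5→#5 19×6=114, R6→#2 4×7=28
  bandwidth cost 410, fixed 86 → total 496.
Compare {#4, #5}: bandwidth cost 421 + fixed 85 = 506.
Compare {#5}: bandwidth cost 470 + fixed 45 = 515.
Compare {#1, #2, #5}: bandwidth cost 410 + fixed 111 = 521.
All other subsets cost ≥ 506. Minimum total cost: 496.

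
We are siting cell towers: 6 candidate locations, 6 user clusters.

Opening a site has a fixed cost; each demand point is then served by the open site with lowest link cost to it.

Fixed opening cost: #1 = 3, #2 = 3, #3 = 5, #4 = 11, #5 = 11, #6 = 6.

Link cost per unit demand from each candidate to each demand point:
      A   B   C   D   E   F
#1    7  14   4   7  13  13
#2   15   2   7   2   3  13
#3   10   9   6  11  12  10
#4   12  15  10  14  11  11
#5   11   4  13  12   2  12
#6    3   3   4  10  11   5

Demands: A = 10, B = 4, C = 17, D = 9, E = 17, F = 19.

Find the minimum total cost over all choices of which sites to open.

273

Open {#2, #5, #6}: assign each demand point to its cheapest open site.
  A→#6 10×3=30, B→#2 4×2=8, C→#6 17×4=68, D→#2 9×2=18, E→#5 17×2=34, F→#6 19×5=95
  link cost 253, fixed 20 → total 273.
Compare {#1, #2, #5, #6}: link cost 253 + fixed 23 = 276.
Compare {#2, #3, #5, #6}: link cost 253 + fixed 25 = 278.
Compare {#2, #6}: link cost 270 + fixed 9 = 279.
All other subsets cost ≥ 276. Minimum total cost: 273.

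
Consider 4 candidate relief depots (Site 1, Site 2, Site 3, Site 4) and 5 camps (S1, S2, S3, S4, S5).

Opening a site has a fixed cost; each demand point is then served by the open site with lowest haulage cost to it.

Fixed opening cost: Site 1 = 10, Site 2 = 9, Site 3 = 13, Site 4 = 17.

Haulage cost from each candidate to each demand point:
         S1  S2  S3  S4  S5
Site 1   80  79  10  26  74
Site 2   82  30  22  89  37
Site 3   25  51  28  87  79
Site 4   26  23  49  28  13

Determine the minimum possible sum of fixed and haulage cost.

Open {Site 1, Site 4}: assign each demand point to its cheapest open site.
  S1→Site 4 26, S2→Site 4 23, S3→Site 1 10, S4→Site 1 26, S5→Site 4 13
  haulage cost 98, fixed 27 → total 125.
Compare {Site 1, Site 2, Site 4}: haulage cost 98 + fixed 36 = 134.
Compare {Site 1, Site 3, Site 4}: haulage cost 97 + fixed 40 = 137.
Compare {Site 2, Site 4}: haulage cost 112 + fixed 26 = 138.
All other subsets cost ≥ 134. Minimum total cost: 125.

125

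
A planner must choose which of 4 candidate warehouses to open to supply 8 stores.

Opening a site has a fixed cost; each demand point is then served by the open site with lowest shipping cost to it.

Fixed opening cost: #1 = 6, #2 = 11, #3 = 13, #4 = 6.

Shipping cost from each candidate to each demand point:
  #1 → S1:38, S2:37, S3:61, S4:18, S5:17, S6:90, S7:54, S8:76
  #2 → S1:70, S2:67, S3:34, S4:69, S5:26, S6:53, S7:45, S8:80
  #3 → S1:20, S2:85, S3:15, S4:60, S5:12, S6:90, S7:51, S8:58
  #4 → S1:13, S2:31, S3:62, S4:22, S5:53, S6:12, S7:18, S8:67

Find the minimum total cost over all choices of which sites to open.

Open {#3, #4}: assign each demand point to its cheapest open site.
  S1→#4 13, S2→#4 31, S3→#3 15, S4→#4 22, S5→#3 12, S6→#4 12, S7→#4 18, S8→#3 58
  shipping cost 181, fixed 19 → total 200.
Compare {#1, #3, #4}: shipping cost 177 + fixed 25 = 202.
Compare {#2, #3, #4}: shipping cost 181 + fixed 30 = 211.
Compare {#1, #2, #3, #4}: shipping cost 177 + fixed 36 = 213.
All other subsets cost ≥ 202. Minimum total cost: 200.

200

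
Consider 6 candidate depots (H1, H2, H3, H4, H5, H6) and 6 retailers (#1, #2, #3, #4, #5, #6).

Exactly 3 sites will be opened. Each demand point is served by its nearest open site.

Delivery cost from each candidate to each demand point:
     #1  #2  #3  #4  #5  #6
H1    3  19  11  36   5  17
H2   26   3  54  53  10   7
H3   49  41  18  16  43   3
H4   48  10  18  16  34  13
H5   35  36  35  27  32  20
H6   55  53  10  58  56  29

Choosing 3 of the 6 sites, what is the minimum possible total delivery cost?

Open {H1, H2, H3}.
  #1→H1 3, #2→H2 3, #3→H1 11, #4→H3 16, #5→H1 5, #6→H3 3  ⇒ total 41.
Compare {H1, H2, H4}: total 45.
Compare {H1, H3, H4}: total 48.
No size-3 selection does better; minimum is 41.

41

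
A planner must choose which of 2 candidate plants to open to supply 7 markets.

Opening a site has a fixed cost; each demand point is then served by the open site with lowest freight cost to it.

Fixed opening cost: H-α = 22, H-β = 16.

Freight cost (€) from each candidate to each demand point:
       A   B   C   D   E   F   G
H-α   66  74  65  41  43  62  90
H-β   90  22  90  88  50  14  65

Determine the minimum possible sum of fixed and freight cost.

354

Open {H-α, H-β}: assign each demand point to its cheapest open site.
  A→H-α 66, B→H-β 22, C→H-α 65, D→H-α 41, E→H-α 43, F→H-β 14, G→H-β 65
  freight cost 316, fixed 38 → total 354.
Compare {H-β}: freight cost 419 + fixed 16 = 435.
Compare {H-α}: freight cost 441 + fixed 22 = 463.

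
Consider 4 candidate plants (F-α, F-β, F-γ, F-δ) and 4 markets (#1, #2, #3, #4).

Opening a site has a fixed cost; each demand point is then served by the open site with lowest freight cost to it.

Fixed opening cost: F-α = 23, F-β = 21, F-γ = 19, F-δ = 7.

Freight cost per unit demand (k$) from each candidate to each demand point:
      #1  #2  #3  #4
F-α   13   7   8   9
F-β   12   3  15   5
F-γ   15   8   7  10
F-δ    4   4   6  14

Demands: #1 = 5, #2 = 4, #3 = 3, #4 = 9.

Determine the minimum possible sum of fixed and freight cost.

Open {F-β, F-δ}: assign each demand point to its cheapest open site.
  #1→F-δ 5×4=20, #2→F-β 4×3=12, #3→F-δ 3×6=18, #4→F-β 9×5=45
  freight cost 95, fixed 28 → total 123.
Compare {F-β, F-γ, F-δ}: freight cost 95 + fixed 47 = 142.
Compare {F-α, F-β, F-δ}: freight cost 95 + fixed 51 = 146.
Compare {F-α, F-δ}: freight cost 135 + fixed 30 = 165.
All other subsets cost ≥ 142. Minimum total cost: 123.

123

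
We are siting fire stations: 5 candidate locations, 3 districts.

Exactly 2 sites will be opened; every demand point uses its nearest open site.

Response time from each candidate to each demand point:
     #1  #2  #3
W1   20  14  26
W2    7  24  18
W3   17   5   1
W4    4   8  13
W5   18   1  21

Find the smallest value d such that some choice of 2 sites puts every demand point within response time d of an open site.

5

Open {W3, W4}.
  Farthest demand point is #2 at response time 5 (to W3); all others are ≤ 5.
With {W2, W3} the worst case is 7.
With {W1, W4} the worst case is 13.
No size-2 selection achieves below 5.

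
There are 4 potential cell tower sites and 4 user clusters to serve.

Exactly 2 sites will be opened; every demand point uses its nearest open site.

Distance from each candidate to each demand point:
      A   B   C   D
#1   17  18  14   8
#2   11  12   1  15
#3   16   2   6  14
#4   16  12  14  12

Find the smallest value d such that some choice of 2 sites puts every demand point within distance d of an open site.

12

Open {#1, #2}.
  Farthest demand point is B at distance 12 (to #2); all others are ≤ 12.
With {#2, #4} the worst case is 12.
With {#2, #3} the worst case is 14.
No size-2 selection achieves below 12.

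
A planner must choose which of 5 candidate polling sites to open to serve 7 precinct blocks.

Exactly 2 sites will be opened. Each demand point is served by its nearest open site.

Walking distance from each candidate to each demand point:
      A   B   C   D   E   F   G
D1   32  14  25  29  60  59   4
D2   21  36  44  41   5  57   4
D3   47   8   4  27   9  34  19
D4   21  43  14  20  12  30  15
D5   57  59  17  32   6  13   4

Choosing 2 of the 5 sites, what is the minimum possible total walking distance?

Open {D2, D3}.
  A→D2 21, B→D3 8, C→D3 4, D→D3 27, E→D2 5, F→D3 34, G→D2 4  ⇒ total 103.
Compare {D3, D4}: total 107.
Compare {D3, D5}: total 109.
No size-2 selection does better; minimum is 103.

103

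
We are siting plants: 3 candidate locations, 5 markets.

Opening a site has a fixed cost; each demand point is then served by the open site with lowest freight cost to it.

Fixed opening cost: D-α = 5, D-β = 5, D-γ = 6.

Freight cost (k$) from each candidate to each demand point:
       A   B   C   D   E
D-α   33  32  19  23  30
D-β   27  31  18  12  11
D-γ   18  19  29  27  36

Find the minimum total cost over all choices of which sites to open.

89

Open {D-β, D-γ}: assign each demand point to its cheapest open site.
  A→D-γ 18, B→D-γ 19, C→D-β 18, D→D-β 12, E→D-β 11
  freight cost 78, fixed 11 → total 89.
Compare {D-α, D-β, D-γ}: freight cost 78 + fixed 16 = 94.
Compare {D-β}: freight cost 99 + fixed 5 = 104.
Compare {D-α, D-β}: freight cost 99 + fixed 10 = 109.
All other subsets cost ≥ 94. Minimum total cost: 89.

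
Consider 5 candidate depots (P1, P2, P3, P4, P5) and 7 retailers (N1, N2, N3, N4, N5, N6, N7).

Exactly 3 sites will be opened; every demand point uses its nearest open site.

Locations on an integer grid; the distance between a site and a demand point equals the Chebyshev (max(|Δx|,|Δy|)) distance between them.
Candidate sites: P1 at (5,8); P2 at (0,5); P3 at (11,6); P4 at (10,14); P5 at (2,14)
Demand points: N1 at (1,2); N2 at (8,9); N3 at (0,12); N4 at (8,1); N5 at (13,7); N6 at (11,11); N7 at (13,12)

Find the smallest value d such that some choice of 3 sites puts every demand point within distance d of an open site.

Open {P1, P2, P3}.
  Farthest demand point is N7 at distance 6 (to P3); all others are ≤ 6.
With {P1, P3, P4} the worst case is 6.
With {P1, P3, P5} the worst case is 6.
No size-3 selection achieves below 6.

6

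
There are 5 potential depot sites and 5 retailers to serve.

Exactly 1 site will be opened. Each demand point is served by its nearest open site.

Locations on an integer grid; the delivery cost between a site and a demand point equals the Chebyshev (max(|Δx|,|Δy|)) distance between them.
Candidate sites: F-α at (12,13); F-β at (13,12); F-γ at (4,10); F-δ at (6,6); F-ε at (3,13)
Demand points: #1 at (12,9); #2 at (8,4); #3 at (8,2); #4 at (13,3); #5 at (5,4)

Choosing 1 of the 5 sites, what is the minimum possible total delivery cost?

Open {F-δ}.
  #1→F-δ 6, #2→F-δ 2, #3→F-δ 4, #4→F-δ 7, #5→F-δ 2  ⇒ total 21.
Compare {F-γ}: total 37.
Compare {F-β}: total 38.
No size-1 selection does better; minimum is 21.

21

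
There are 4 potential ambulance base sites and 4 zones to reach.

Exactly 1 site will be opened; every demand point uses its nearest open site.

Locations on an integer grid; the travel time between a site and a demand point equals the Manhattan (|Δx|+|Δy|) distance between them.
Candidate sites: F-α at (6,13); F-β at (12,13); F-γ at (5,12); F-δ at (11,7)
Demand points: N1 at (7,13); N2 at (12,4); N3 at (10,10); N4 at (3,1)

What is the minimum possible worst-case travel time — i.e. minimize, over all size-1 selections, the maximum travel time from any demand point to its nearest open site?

14

Open {F-δ}.
  Farthest demand point is N4 at travel time 14 (to F-δ); all others are ≤ 14.
With {F-α} the worst case is 15.
With {F-γ} the worst case is 15.
No size-1 selection achieves below 14.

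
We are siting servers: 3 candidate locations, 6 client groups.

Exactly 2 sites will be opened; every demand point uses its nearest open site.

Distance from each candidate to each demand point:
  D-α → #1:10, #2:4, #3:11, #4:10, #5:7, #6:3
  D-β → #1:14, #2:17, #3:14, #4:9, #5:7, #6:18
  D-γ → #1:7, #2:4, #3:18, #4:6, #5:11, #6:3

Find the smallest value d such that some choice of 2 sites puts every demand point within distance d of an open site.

11

Open {D-α, D-β}.
  Farthest demand point is #3 at distance 11 (to D-α); all others are ≤ 11.
With {D-α, D-γ} the worst case is 11.
With {D-β, D-γ} the worst case is 14.
No size-2 selection achieves below 11.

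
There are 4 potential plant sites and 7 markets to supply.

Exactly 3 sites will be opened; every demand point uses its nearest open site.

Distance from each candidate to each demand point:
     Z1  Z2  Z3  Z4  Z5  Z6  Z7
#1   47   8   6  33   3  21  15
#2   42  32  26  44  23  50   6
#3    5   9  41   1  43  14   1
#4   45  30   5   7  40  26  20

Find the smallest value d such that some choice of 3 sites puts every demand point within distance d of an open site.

Open {#1, #2, #3}.
  Farthest demand point is Z6 at distance 14 (to #3); all others are ≤ 14.
With {#1, #3, #4} the worst case is 14.
With {#2, #3, #4} the worst case is 23.
No size-3 selection achieves below 14.

14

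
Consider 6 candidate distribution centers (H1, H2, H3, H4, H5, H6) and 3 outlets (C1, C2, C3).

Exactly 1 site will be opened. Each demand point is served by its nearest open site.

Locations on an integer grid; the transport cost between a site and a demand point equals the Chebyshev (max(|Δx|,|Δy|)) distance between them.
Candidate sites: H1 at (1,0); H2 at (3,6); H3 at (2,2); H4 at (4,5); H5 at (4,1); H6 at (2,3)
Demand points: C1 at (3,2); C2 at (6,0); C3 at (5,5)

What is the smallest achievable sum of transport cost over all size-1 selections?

7

Open {H5}.
  C1→H5 1, C2→H5 2, C3→H5 4  ⇒ total 7.
Compare {H3}: total 8.
Compare {H6}: total 8.
No size-1 selection does better; minimum is 7.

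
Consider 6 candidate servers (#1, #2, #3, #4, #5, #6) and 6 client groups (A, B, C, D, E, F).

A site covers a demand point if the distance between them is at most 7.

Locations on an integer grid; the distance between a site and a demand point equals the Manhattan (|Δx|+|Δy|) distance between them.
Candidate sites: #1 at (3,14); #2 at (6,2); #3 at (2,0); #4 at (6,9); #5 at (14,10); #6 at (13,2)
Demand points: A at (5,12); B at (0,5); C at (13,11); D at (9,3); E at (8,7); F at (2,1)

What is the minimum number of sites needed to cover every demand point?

Coverage sets (demand points within 7 of each site):
  #1: {A}
  #2: {D, E, F}
  #3: {B, F}
  #4: {A, E}
  #5: {C}
  #6: {D}
No 3 sites suffice: every size-3 union leaves at least one demand point uncovered.
But {#1, #2, #3, #5} covers everything, so the minimum is 4.

4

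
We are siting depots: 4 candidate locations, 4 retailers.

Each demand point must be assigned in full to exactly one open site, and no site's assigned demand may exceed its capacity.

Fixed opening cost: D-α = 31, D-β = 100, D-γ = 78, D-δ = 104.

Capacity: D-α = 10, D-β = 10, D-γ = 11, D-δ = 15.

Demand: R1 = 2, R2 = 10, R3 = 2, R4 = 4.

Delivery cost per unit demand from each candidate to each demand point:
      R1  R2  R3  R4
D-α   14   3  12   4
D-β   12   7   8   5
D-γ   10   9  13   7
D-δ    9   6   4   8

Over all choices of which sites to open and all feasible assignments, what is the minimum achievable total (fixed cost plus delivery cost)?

Open {D-α, D-γ}; cheapest assignment that respects the capacities:
  D-α (cap 10, load 10): R2 — cost 10×3 = 30
  D-γ (cap 11, load 8): R1, R3, R4 — cost 2×10 + 2×13 + 4×7 = 74
  Shipping 104, fixed 109 → total 213.
  Any other capacity-feasible assignment to {D-α, D-γ} ships for at least 104.
Compare {D-α, D-β}: its best feasible assignment gives total 221.
Compare {D-α, D-δ}: its best feasible assignment gives total 223.
Every other set of open sites that can feasibly serve all demand totals ≥ 221 even under its best assignment. Minimum: 213.

213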